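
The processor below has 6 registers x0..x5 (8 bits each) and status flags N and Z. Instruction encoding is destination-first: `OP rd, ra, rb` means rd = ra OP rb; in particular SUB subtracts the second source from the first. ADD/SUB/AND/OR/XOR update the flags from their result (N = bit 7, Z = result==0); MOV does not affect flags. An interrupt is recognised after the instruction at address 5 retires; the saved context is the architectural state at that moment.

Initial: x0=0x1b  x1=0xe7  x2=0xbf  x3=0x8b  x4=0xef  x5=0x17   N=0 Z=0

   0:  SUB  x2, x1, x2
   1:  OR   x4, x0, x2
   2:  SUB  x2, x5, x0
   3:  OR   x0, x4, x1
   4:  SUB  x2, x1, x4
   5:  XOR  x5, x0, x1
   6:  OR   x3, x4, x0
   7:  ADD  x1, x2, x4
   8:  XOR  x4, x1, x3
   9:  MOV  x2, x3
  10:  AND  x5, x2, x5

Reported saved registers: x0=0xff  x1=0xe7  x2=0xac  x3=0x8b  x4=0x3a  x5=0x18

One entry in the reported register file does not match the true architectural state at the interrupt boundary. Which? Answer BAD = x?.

after  0: x0=0x1b x1=0xe7 x2=0x28 x3=0x8b x4=0xef x5=0x17  N=0 Z=0
after  1: x0=0x1b x1=0xe7 x2=0x28 x3=0x8b x4=0x3b x5=0x17  N=0 Z=0
after  2: x0=0x1b x1=0xe7 x2=0xfc x3=0x8b x4=0x3b x5=0x17  N=1 Z=0
after  3: x0=0xff x1=0xe7 x2=0xfc x3=0x8b x4=0x3b x5=0x17  N=1 Z=0
after  4: x0=0xff x1=0xe7 x2=0xac x3=0x8b x4=0x3b x5=0x17  N=1 Z=0
after  5: x0=0xff x1=0xe7 x2=0xac x3=0x8b x4=0x3b x5=0x18  N=0 Z=0
-- IRQ taken; context saved, return-PC = 6 --
mismatch: x4: reported 0x3a vs actual 0x3b

BAD = x4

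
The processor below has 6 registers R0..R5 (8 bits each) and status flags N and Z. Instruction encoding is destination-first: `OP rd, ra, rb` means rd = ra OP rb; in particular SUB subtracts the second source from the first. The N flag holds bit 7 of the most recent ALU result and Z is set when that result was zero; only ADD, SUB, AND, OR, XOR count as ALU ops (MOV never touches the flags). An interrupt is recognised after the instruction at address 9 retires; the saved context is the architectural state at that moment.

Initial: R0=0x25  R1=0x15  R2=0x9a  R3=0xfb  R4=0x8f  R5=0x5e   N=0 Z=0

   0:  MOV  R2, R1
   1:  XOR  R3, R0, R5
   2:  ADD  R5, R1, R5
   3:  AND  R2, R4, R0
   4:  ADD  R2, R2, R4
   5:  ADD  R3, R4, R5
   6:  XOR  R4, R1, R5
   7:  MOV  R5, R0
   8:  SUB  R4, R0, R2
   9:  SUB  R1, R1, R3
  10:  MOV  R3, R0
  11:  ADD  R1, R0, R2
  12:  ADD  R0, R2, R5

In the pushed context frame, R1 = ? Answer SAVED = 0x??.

after  0: R0=0x25 R1=0x15 R2=0x15 R3=0xfb R4=0x8f R5=0x5e  N=0 Z=0
after  1: R0=0x25 R1=0x15 R2=0x15 R3=0x7b R4=0x8f R5=0x5e  N=0 Z=0
after  2: R0=0x25 R1=0x15 R2=0x15 R3=0x7b R4=0x8f R5=0x73  N=0 Z=0
after  3: R0=0x25 R1=0x15 R2=0x05 R3=0x7b R4=0x8f R5=0x73  N=0 Z=0
after  4: R0=0x25 R1=0x15 R2=0x94 R3=0x7b R4=0x8f R5=0x73  N=1 Z=0
after  5: R0=0x25 R1=0x15 R2=0x94 R3=0x02 R4=0x8f R5=0x73  N=0 Z=0
after  6: R0=0x25 R1=0x15 R2=0x94 R3=0x02 R4=0x66 R5=0x73  N=0 Z=0
after  7: R0=0x25 R1=0x15 R2=0x94 R3=0x02 R4=0x66 R5=0x25  N=0 Z=0
after  8: R0=0x25 R1=0x15 R2=0x94 R3=0x02 R4=0x91 R5=0x25  N=1 Z=0
after  9: R0=0x25 R1=0x13 R2=0x94 R3=0x02 R4=0x91 R5=0x25  N=0 Z=0
-- IRQ taken; context saved, return-PC = 10 --

SAVED = 0x13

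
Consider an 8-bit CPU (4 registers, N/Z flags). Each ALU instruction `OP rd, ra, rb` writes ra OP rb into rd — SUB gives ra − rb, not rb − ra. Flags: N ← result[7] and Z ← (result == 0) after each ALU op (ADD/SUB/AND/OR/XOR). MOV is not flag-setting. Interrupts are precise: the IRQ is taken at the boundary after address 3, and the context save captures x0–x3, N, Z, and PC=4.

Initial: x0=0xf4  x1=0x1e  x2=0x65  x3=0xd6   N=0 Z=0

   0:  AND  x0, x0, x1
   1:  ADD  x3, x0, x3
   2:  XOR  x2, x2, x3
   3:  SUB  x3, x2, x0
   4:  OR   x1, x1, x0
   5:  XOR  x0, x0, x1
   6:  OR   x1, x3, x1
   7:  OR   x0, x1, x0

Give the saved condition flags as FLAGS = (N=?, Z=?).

FLAGS = (N=0, Z=0)

after  0: x0=0x14 x1=0x1e x2=0x65 x3=0xd6  N=0 Z=0
after  1: x0=0x14 x1=0x1e x2=0x65 x3=0xea  N=1 Z=0
after  2: x0=0x14 x1=0x1e x2=0x8f x3=0xea  N=1 Z=0
after  3: x0=0x14 x1=0x1e x2=0x8f x3=0x7b  N=0 Z=0
-- IRQ taken; context saved, return-PC = 4 --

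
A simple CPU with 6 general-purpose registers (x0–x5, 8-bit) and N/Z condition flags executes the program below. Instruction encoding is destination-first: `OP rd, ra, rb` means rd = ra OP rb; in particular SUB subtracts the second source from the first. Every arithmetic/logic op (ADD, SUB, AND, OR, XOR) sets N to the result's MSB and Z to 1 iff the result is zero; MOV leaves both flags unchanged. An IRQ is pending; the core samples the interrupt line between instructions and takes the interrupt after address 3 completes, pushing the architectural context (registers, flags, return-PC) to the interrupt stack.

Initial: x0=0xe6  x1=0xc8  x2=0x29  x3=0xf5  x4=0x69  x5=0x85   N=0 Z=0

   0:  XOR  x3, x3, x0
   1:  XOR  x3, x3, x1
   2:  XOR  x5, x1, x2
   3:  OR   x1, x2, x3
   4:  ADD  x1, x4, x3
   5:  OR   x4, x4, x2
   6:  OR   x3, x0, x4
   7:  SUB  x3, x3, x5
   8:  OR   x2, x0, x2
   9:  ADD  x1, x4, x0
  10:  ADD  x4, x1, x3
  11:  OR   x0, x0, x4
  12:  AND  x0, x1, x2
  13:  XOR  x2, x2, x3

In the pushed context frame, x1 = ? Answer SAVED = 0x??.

after  0: x0=0xe6 x1=0xc8 x2=0x29 x3=0x13 x4=0x69 x5=0x85  N=0 Z=0
after  1: x0=0xe6 x1=0xc8 x2=0x29 x3=0xdb x4=0x69 x5=0x85  N=1 Z=0
after  2: x0=0xe6 x1=0xc8 x2=0x29 x3=0xdb x4=0x69 x5=0xe1  N=1 Z=0
after  3: x0=0xe6 x1=0xfb x2=0x29 x3=0xdb x4=0x69 x5=0xe1  N=1 Z=0
-- IRQ taken; context saved, return-PC = 4 --

SAVED = 0xfb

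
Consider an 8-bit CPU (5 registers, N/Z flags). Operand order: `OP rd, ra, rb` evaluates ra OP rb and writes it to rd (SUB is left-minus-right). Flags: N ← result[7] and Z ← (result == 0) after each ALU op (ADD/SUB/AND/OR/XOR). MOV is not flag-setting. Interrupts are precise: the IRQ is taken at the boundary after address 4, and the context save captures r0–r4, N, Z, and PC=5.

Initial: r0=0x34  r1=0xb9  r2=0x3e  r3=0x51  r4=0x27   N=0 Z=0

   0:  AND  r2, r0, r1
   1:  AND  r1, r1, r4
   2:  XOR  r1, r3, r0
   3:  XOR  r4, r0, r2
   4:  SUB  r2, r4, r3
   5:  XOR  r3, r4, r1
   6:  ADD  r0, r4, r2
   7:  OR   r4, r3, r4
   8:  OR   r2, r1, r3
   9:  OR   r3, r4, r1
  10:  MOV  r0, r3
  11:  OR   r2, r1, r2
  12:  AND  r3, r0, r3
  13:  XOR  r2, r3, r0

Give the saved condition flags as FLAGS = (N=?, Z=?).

after  0: r0=0x34 r1=0xb9 r2=0x30 r3=0x51 r4=0x27  N=0 Z=0
after  1: r0=0x34 r1=0x21 r2=0x30 r3=0x51 r4=0x27  N=0 Z=0
after  2: r0=0x34 r1=0x65 r2=0x30 r3=0x51 r4=0x27  N=0 Z=0
after  3: r0=0x34 r1=0x65 r2=0x30 r3=0x51 r4=0x04  N=0 Z=0
after  4: r0=0x34 r1=0x65 r2=0xb3 r3=0x51 r4=0x04  N=1 Z=0
-- IRQ taken; context saved, return-PC = 5 --

FLAGS = (N=1, Z=0)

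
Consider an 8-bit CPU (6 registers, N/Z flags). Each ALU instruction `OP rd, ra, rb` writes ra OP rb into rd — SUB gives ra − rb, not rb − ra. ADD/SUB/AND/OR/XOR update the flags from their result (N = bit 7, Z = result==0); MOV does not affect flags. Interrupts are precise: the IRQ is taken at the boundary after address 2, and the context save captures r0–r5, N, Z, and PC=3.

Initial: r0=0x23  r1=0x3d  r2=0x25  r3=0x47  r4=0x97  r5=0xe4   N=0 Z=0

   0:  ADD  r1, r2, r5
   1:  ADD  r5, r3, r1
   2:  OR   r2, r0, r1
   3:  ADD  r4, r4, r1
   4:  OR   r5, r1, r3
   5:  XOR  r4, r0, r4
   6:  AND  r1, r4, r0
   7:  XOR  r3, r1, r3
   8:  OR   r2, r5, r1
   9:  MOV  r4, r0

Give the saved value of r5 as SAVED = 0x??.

SAVED = 0x50

after  0: r0=0x23 r1=0x09 r2=0x25 r3=0x47 r4=0x97 r5=0xe4  N=0 Z=0
after  1: r0=0x23 r1=0x09 r2=0x25 r3=0x47 r4=0x97 r5=0x50  N=0 Z=0
after  2: r0=0x23 r1=0x09 r2=0x2b r3=0x47 r4=0x97 r5=0x50  N=0 Z=0
-- IRQ taken; context saved, return-PC = 3 --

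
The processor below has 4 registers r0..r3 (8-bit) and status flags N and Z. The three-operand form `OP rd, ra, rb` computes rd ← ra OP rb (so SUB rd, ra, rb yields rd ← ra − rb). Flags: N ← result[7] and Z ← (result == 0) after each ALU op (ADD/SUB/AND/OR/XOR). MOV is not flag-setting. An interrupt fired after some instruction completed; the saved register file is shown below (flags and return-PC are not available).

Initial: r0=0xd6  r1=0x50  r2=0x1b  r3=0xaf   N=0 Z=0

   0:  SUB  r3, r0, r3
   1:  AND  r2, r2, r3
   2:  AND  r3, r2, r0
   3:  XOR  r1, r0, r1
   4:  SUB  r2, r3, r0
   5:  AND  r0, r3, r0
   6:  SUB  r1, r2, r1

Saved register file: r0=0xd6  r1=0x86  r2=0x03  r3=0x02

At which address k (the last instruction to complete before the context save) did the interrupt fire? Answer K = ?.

after  0: r0=0xd6 r1=0x50 r2=0x1b r3=0x27  N=0 Z=0
after  1: r0=0xd6 r1=0x50 r2=0x03 r3=0x27  N=0 Z=0
after  2: r0=0xd6 r1=0x50 r2=0x03 r3=0x02  N=0 Z=0
after  3: r0=0xd6 r1=0x86 r2=0x03 r3=0x02  N=1 Z=0
-- IRQ taken; context saved, return-PC = 4 --

K = 3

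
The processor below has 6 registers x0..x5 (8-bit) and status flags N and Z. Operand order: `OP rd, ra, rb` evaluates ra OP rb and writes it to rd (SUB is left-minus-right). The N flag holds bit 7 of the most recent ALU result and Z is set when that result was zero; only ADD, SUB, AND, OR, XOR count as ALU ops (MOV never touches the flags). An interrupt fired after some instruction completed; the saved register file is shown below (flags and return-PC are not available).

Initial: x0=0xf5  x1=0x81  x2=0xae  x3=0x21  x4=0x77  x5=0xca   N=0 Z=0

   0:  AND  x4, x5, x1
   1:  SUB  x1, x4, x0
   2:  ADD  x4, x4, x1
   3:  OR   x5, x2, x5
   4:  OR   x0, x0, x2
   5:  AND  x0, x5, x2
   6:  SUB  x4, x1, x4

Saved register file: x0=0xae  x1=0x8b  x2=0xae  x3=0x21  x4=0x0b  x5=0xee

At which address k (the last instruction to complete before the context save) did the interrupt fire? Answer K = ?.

K = 5

after  0: x0=0xf5 x1=0x81 x2=0xae x3=0x21 x4=0x80 x5=0xca  N=1 Z=0
after  1: x0=0xf5 x1=0x8b x2=0xae x3=0x21 x4=0x80 x5=0xca  N=1 Z=0
after  2: x0=0xf5 x1=0x8b x2=0xae x3=0x21 x4=0x0b x5=0xca  N=0 Z=0
after  3: x0=0xf5 x1=0x8b x2=0xae x3=0x21 x4=0x0b x5=0xee  N=1 Z=0
after  4: x0=0xff x1=0x8b x2=0xae x3=0x21 x4=0x0b x5=0xee  N=1 Z=0
after  5: x0=0xae x1=0x8b x2=0xae x3=0x21 x4=0x0b x5=0xee  N=1 Z=0
-- IRQ taken; context saved, return-PC = 6 --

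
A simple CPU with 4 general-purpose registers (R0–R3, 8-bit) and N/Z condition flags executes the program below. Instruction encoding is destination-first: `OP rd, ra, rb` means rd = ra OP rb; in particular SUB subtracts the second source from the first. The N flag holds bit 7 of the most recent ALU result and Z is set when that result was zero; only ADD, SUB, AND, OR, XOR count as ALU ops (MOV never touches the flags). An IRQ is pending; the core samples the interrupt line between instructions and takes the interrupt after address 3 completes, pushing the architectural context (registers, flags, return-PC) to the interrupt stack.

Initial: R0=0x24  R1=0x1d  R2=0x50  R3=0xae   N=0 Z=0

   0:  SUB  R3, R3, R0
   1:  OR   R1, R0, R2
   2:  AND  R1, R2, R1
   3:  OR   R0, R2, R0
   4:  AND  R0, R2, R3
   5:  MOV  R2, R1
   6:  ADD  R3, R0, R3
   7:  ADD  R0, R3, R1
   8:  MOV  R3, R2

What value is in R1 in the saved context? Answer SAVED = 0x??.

SAVED = 0x50

after  0: R0=0x24 R1=0x1d R2=0x50 R3=0x8a  N=1 Z=0
after  1: R0=0x24 R1=0x74 R2=0x50 R3=0x8a  N=0 Z=0
after  2: R0=0x24 R1=0x50 R2=0x50 R3=0x8a  N=0 Z=0
after  3: R0=0x74 R1=0x50 R2=0x50 R3=0x8a  N=0 Z=0
-- IRQ taken; context saved, return-PC = 4 --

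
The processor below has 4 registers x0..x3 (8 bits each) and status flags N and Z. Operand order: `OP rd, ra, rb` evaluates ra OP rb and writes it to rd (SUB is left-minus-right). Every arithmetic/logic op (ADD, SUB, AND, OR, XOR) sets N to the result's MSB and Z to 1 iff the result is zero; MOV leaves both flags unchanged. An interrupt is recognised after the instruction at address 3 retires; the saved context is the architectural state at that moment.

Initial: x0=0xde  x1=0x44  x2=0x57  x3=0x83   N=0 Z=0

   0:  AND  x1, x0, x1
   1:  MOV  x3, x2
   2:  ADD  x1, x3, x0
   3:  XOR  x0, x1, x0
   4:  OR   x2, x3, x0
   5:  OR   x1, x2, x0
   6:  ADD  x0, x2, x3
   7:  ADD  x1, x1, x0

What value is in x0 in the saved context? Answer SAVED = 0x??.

after  0: x0=0xde x1=0x44 x2=0x57 x3=0x83  N=0 Z=0
after  1: x0=0xde x1=0x44 x2=0x57 x3=0x57  N=0 Z=0
after  2: x0=0xde x1=0x35 x2=0x57 x3=0x57  N=0 Z=0
after  3: x0=0xeb x1=0x35 x2=0x57 x3=0x57  N=1 Z=0
-- IRQ taken; context saved, return-PC = 4 --

SAVED = 0xeb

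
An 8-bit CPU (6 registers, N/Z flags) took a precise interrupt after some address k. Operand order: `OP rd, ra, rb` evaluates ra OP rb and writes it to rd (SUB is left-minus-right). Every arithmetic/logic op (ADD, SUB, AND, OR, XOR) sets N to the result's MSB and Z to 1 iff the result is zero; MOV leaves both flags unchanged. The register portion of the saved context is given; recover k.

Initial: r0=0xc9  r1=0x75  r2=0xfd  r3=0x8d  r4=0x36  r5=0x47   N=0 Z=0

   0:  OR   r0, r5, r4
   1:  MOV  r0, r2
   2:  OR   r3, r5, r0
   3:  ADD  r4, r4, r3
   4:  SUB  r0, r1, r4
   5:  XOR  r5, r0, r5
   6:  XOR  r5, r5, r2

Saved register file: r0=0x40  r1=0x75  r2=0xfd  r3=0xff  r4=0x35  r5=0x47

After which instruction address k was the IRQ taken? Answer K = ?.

after  0: r0=0x77 r1=0x75 r2=0xfd r3=0x8d r4=0x36 r5=0x47  N=0 Z=0
after  1: r0=0xfd r1=0x75 r2=0xfd r3=0x8d r4=0x36 r5=0x47  N=0 Z=0
after  2: r0=0xfd r1=0x75 r2=0xfd r3=0xff r4=0x36 r5=0x47  N=1 Z=0
after  3: r0=0xfd r1=0x75 r2=0xfd r3=0xff r4=0x35 r5=0x47  N=0 Z=0
after  4: r0=0x40 r1=0x75 r2=0xfd r3=0xff r4=0x35 r5=0x47  N=0 Z=0
-- IRQ taken; context saved, return-PC = 5 --

K = 4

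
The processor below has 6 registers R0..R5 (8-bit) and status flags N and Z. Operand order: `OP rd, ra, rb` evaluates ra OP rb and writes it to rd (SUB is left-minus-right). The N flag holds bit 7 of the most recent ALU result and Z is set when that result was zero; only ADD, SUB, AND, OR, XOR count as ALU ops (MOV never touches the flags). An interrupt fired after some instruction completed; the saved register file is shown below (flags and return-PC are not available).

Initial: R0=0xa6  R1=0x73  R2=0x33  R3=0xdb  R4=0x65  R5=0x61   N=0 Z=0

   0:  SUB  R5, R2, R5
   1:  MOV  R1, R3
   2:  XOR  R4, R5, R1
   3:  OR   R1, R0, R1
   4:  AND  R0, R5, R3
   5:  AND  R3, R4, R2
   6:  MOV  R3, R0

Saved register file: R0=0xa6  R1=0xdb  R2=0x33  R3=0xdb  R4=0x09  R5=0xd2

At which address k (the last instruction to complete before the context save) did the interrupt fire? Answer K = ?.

K = 2

after  0: R0=0xa6 R1=0x73 R2=0x33 R3=0xdb R4=0x65 R5=0xd2  N=1 Z=0
after  1: R0=0xa6 R1=0xdb R2=0x33 R3=0xdb R4=0x65 R5=0xd2  N=1 Z=0
after  2: R0=0xa6 R1=0xdb R2=0x33 R3=0xdb R4=0x09 R5=0xd2  N=0 Z=0
-- IRQ taken; context saved, return-PC = 3 --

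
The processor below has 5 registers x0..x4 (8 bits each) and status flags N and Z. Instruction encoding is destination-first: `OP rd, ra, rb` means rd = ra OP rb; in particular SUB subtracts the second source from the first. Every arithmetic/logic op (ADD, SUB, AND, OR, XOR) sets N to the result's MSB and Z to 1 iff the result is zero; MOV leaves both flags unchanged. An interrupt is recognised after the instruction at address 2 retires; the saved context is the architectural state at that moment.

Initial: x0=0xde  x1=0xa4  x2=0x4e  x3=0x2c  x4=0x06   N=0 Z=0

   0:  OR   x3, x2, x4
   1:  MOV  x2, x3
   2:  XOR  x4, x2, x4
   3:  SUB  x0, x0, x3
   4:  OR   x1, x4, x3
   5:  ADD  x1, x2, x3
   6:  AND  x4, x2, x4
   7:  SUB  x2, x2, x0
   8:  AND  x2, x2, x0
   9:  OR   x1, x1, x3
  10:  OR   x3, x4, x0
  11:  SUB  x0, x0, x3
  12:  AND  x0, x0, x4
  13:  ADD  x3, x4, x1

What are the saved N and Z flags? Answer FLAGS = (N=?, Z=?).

FLAGS = (N=0, Z=0)

after  0: x0=0xde x1=0xa4 x2=0x4e x3=0x4e x4=0x06  N=0 Z=0
after  1: x0=0xde x1=0xa4 x2=0x4e x3=0x4e x4=0x06  N=0 Z=0
after  2: x0=0xde x1=0xa4 x2=0x4e x3=0x4e x4=0x48  N=0 Z=0
-- IRQ taken; context saved, return-PC = 3 --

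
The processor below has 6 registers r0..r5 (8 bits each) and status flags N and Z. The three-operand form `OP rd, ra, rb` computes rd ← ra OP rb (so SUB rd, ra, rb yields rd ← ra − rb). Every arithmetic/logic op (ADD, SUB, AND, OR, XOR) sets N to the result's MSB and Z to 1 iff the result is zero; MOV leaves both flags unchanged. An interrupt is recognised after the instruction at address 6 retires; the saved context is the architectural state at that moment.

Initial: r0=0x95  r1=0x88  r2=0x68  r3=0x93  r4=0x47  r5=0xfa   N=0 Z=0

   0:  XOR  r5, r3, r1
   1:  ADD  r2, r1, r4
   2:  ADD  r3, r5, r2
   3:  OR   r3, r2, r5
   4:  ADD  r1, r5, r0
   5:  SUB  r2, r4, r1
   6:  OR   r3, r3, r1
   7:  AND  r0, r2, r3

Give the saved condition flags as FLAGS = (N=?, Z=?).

FLAGS = (N=1, Z=0)

after  0: r0=0x95 r1=0x88 r2=0x68 r3=0x93 r4=0x47 r5=0x1b  N=0 Z=0
after  1: r0=0x95 r1=0x88 r2=0xcf r3=0x93 r4=0x47 r5=0x1b  N=1 Z=0
after  2: r0=0x95 r1=0x88 r2=0xcf r3=0xea r4=0x47 r5=0x1b  N=1 Z=0
after  3: r0=0x95 r1=0x88 r2=0xcf r3=0xdf r4=0x47 r5=0x1b  N=1 Z=0
after  4: r0=0x95 r1=0xb0 r2=0xcf r3=0xdf r4=0x47 r5=0x1b  N=1 Z=0
after  5: r0=0x95 r1=0xb0 r2=0x97 r3=0xdf r4=0x47 r5=0x1b  N=1 Z=0
after  6: r0=0x95 r1=0xb0 r2=0x97 r3=0xff r4=0x47 r5=0x1b  N=1 Z=0
-- IRQ taken; context saved, return-PC = 7 --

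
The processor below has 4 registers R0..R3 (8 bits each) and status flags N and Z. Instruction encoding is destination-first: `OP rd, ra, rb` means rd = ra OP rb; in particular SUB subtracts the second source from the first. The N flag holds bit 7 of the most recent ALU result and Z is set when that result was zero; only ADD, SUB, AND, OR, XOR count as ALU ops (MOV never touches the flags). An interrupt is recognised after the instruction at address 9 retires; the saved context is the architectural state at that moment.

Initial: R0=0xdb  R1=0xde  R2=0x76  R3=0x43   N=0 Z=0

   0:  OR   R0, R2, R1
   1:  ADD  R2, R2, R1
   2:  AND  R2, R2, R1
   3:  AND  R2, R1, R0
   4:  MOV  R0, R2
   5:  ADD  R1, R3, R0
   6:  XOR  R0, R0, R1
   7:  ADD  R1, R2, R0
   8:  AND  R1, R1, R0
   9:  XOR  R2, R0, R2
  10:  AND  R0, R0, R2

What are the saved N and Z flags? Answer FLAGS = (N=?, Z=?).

FLAGS = (N=0, Z=0)

after  0: R0=0xfe R1=0xde R2=0x76 R3=0x43  N=1 Z=0
after  1: R0=0xfe R1=0xde R2=0x54 R3=0x43  N=0 Z=0
after  2: R0=0xfe R1=0xde R2=0x54 R3=0x43  N=0 Z=0
after  3: R0=0xfe R1=0xde R2=0xde R3=0x43  N=1 Z=0
after  4: R0=0xde R1=0xde R2=0xde R3=0x43  N=1 Z=0
after  5: R0=0xde R1=0x21 R2=0xde R3=0x43  N=0 Z=0
after  6: R0=0xff R1=0x21 R2=0xde R3=0x43  N=1 Z=0
after  7: R0=0xff R1=0xdd R2=0xde R3=0x43  N=1 Z=0
after  8: R0=0xff R1=0xdd R2=0xde R3=0x43  N=1 Z=0
after  9: R0=0xff R1=0xdd R2=0x21 R3=0x43  N=0 Z=0
-- IRQ taken; context saved, return-PC = 10 --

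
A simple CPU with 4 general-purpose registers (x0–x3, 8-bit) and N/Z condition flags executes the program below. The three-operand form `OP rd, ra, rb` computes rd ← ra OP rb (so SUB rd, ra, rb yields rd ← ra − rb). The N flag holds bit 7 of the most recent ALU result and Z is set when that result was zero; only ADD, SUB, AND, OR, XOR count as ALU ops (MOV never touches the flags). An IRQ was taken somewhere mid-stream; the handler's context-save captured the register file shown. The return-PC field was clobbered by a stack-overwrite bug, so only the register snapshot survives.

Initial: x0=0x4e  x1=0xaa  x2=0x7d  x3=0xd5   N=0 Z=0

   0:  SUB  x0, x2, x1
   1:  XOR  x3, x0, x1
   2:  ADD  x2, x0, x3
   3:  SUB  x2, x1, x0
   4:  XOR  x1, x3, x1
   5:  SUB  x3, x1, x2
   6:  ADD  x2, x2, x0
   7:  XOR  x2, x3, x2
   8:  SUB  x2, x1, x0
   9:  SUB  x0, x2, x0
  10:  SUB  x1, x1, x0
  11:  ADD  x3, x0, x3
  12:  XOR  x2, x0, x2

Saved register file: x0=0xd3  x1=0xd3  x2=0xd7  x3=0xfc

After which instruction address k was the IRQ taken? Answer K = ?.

K = 5

after  0: x0=0xd3 x1=0xaa x2=0x7d x3=0xd5  N=1 Z=0
after  1: x0=0xd3 x1=0xaa x2=0x7d x3=0x79  N=0 Z=0
after  2: x0=0xd3 x1=0xaa x2=0x4c x3=0x79  N=0 Z=0
after  3: x0=0xd3 x1=0xaa x2=0xd7 x3=0x79  N=1 Z=0
after  4: x0=0xd3 x1=0xd3 x2=0xd7 x3=0x79  N=1 Z=0
after  5: x0=0xd3 x1=0xd3 x2=0xd7 x3=0xfc  N=1 Z=0
-- IRQ taken; context saved, return-PC = 6 --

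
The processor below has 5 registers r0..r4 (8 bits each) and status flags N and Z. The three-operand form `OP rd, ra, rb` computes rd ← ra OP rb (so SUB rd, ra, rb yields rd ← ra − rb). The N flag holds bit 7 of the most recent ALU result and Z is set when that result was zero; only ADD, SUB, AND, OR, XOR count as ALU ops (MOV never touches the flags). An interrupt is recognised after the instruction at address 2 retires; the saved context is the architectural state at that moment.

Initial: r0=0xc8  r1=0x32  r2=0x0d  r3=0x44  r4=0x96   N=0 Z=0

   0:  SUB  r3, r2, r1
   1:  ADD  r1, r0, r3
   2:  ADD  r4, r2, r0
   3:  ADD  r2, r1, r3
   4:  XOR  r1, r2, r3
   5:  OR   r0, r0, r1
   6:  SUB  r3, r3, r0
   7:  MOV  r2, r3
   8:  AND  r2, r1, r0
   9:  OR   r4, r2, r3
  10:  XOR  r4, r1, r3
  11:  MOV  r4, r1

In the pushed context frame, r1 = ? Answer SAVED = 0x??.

after  0: r0=0xc8 r1=0x32 r2=0x0d r3=0xdb r4=0x96  N=1 Z=0
after  1: r0=0xc8 r1=0xa3 r2=0x0d r3=0xdb r4=0x96  N=1 Z=0
after  2: r0=0xc8 r1=0xa3 r2=0x0d r3=0xdb r4=0xd5  N=1 Z=0
-- IRQ taken; context saved, return-PC = 3 --

SAVED = 0xa3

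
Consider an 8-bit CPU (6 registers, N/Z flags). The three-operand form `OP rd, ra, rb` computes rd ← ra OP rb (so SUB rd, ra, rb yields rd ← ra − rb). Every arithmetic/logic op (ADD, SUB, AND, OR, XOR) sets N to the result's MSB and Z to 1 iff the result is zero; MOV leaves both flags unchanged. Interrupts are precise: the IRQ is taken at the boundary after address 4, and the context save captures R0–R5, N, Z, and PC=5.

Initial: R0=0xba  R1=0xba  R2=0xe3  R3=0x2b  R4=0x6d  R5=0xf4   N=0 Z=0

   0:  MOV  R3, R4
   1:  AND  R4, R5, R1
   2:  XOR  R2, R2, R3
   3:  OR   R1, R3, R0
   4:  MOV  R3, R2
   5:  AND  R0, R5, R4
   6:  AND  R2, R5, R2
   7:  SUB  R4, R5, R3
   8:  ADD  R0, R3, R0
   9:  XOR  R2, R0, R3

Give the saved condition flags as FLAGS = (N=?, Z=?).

after  0: R0=0xba R1=0xba R2=0xe3 R3=0x6d R4=0x6d R5=0xf4  N=0 Z=0
after  1: R0=0xba R1=0xba R2=0xe3 R3=0x6d R4=0xb0 R5=0xf4  N=1 Z=0
after  2: R0=0xba R1=0xba R2=0x8e R3=0x6d R4=0xb0 R5=0xf4  N=1 Z=0
after  3: R0=0xba R1=0xff R2=0x8e R3=0x6d R4=0xb0 R5=0xf4  N=1 Z=0
after  4: R0=0xba R1=0xff R2=0x8e R3=0x8e R4=0xb0 R5=0xf4  N=1 Z=0
-- IRQ taken; context saved, return-PC = 5 --

FLAGS = (N=1, Z=0)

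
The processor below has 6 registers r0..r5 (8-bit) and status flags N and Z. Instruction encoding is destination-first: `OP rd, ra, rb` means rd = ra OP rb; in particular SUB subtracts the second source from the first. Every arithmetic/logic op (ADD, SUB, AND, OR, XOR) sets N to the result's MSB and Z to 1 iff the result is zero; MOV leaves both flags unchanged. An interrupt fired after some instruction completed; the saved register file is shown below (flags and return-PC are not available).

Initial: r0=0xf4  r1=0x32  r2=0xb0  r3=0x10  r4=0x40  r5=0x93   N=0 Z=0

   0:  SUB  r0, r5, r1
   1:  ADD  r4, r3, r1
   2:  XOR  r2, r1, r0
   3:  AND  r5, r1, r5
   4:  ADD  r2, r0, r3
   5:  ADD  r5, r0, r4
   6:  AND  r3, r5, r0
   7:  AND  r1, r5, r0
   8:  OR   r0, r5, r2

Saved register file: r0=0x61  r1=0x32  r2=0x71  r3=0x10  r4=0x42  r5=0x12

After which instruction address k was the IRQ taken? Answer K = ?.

after  0: r0=0x61 r1=0x32 r2=0xb0 r3=0x10 r4=0x40 r5=0x93  N=0 Z=0
after  1: r0=0x61 r1=0x32 r2=0xb0 r3=0x10 r4=0x42 r5=0x93  N=0 Z=0
after  2: r0=0x61 r1=0x32 r2=0x53 r3=0x10 r4=0x42 r5=0x93  N=0 Z=0
after  3: r0=0x61 r1=0x32 r2=0x53 r3=0x10 r4=0x42 r5=0x12  N=0 Z=0
after  4: r0=0x61 r1=0x32 r2=0x71 r3=0x10 r4=0x42 r5=0x12  N=0 Z=0
-- IRQ taken; context saved, return-PC = 5 --

K = 4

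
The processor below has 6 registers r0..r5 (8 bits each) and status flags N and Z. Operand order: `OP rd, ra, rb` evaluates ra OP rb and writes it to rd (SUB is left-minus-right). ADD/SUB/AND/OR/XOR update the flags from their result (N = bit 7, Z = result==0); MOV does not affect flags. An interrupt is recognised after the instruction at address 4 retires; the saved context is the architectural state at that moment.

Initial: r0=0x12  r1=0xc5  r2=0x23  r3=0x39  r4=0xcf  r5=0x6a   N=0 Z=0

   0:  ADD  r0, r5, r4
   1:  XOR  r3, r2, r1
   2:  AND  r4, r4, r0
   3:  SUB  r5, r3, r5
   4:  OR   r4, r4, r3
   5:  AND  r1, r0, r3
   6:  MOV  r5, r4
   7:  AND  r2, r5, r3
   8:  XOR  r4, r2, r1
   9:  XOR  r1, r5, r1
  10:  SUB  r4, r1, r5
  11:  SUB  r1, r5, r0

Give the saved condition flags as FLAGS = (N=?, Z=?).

after  0: r0=0x39 r1=0xc5 r2=0x23 r3=0x39 r4=0xcf r5=0x6a  N=0 Z=0
after  1: r0=0x39 r1=0xc5 r2=0x23 r3=0xe6 r4=0xcf r5=0x6a  N=1 Z=0
after  2: r0=0x39 r1=0xc5 r2=0x23 r3=0xe6 r4=0x09 r5=0x6a  N=0 Z=0
after  3: r0=0x39 r1=0xc5 r2=0x23 r3=0xe6 r4=0x09 r5=0x7c  N=0 Z=0
after  4: r0=0x39 r1=0xc5 r2=0x23 r3=0xe6 r4=0xef r5=0x7c  N=1 Z=0
-- IRQ taken; context saved, return-PC = 5 --

FLAGS = (N=1, Z=0)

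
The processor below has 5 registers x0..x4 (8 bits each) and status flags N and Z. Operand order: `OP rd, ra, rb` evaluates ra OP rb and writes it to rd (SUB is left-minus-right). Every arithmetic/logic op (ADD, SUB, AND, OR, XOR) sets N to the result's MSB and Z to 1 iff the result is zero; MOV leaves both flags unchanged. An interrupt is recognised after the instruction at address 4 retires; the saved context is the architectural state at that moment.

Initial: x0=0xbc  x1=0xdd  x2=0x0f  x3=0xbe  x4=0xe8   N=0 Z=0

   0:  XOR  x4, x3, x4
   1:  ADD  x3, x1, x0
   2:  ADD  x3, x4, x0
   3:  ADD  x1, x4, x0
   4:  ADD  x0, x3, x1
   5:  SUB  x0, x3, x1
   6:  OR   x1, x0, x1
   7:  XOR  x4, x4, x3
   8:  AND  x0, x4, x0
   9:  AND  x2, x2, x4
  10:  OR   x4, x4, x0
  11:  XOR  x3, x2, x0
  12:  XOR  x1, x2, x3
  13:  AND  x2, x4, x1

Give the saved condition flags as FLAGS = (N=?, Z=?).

FLAGS = (N=0, Z=0)

after  0: x0=0xbc x1=0xdd x2=0x0f x3=0xbe x4=0x56  N=0 Z=0
after  1: x0=0xbc x1=0xdd x2=0x0f x3=0x99 x4=0x56  N=1 Z=0
after  2: x0=0xbc x1=0xdd x2=0x0f x3=0x12 x4=0x56  N=0 Z=0
after  3: x0=0xbc x1=0x12 x2=0x0f x3=0x12 x4=0x56  N=0 Z=0
after  4: x0=0x24 x1=0x12 x2=0x0f x3=0x12 x4=0x56  N=0 Z=0
-- IRQ taken; context saved, return-PC = 5 --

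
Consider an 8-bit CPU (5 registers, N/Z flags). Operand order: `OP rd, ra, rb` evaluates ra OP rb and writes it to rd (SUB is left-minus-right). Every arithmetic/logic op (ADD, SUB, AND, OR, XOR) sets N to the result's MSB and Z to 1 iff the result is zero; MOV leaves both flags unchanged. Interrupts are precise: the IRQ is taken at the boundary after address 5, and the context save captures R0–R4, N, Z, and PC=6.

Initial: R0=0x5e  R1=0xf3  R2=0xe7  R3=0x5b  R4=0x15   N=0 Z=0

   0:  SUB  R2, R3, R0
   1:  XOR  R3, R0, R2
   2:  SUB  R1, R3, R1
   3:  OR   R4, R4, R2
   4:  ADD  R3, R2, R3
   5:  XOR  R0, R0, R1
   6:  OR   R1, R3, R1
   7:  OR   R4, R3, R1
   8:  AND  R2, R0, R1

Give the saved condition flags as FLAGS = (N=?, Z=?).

FLAGS = (N=1, Z=0)

after  0: R0=0x5e R1=0xf3 R2=0xfd R3=0x5b R4=0x15  N=1 Z=0
after  1: R0=0x5e R1=0xf3 R2=0xfd R3=0xa3 R4=0x15  N=1 Z=0
after  2: R0=0x5e R1=0xb0 R2=0xfd R3=0xa3 R4=0x15  N=1 Z=0
after  3: R0=0x5e R1=0xb0 R2=0xfd R3=0xa3 R4=0xfd  N=1 Z=0
after  4: R0=0x5e R1=0xb0 R2=0xfd R3=0xa0 R4=0xfd  N=1 Z=0
after  5: R0=0xee R1=0xb0 R2=0xfd R3=0xa0 R4=0xfd  N=1 Z=0
-- IRQ taken; context saved, return-PC = 6 --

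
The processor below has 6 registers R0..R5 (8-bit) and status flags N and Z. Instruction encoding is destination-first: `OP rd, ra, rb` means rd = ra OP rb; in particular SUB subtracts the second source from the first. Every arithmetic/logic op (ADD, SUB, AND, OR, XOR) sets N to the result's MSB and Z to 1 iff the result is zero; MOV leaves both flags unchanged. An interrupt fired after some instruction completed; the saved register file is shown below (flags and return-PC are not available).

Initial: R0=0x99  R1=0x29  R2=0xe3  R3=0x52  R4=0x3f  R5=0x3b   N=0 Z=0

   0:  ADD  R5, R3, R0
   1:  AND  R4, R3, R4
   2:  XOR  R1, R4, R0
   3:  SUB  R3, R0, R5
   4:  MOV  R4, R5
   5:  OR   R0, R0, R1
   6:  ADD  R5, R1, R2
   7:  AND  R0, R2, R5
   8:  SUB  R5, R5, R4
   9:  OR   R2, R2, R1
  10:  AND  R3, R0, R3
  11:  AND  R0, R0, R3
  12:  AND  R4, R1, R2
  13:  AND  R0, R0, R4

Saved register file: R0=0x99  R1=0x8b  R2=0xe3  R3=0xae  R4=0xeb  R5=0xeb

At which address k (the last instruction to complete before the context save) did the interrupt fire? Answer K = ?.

after  0: R0=0x99 R1=0x29 R2=0xe3 R3=0x52 R4=0x3f R5=0xeb  N=1 Z=0
after  1: R0=0x99 R1=0x29 R2=0xe3 R3=0x52 R4=0x12 R5=0xeb  N=0 Z=0
after  2: R0=0x99 R1=0x8b R2=0xe3 R3=0x52 R4=0x12 R5=0xeb  N=1 Z=0
after  3: R0=0x99 R1=0x8b R2=0xe3 R3=0xae R4=0x12 R5=0xeb  N=1 Z=0
after  4: R0=0x99 R1=0x8b R2=0xe3 R3=0xae R4=0xeb R5=0xeb  N=1 Z=0
-- IRQ taken; context saved, return-PC = 5 --

K = 4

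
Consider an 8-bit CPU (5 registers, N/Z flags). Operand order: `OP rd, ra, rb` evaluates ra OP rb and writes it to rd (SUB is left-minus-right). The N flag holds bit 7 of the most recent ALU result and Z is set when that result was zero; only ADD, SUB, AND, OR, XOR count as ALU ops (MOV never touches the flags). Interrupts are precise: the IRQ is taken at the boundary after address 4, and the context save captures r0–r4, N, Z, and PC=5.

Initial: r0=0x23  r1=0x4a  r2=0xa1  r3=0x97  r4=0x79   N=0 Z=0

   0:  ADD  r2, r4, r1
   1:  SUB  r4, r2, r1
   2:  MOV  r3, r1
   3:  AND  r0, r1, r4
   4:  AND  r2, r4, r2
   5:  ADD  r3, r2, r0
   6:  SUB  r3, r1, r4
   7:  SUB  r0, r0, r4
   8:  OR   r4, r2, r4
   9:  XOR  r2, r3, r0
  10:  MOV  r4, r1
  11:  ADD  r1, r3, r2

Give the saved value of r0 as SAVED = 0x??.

SAVED = 0x48

after  0: r0=0x23 r1=0x4a r2=0xc3 r3=0x97 r4=0x79  N=1 Z=0
after  1: r0=0x23 r1=0x4a r2=0xc3 r3=0x97 r4=0x79  N=0 Z=0
after  2: r0=0x23 r1=0x4a r2=0xc3 r3=0x4a r4=0x79  N=0 Z=0
after  3: r0=0x48 r1=0x4a r2=0xc3 r3=0x4a r4=0x79  N=0 Z=0
after  4: r0=0x48 r1=0x4a r2=0x41 r3=0x4a r4=0x79  N=0 Z=0
-- IRQ taken; context saved, return-PC = 5 --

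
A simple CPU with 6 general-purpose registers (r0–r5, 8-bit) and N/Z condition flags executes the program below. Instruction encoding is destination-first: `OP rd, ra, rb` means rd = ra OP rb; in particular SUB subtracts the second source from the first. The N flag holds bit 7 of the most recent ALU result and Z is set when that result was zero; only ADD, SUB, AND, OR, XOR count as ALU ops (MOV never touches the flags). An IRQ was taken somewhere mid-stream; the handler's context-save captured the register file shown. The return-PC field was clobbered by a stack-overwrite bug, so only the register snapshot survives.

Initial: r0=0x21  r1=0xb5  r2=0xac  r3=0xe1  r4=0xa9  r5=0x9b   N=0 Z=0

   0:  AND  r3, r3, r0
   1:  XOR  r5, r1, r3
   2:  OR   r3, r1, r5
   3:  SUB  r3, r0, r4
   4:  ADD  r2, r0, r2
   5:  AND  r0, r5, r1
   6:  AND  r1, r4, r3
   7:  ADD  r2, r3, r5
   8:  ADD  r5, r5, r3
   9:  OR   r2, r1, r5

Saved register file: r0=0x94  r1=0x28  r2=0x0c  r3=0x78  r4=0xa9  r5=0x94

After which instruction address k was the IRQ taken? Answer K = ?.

after  0: r0=0x21 r1=0xb5 r2=0xac r3=0x21 r4=0xa9 r5=0x9b  N=0 Z=0
after  1: r0=0x21 r1=0xb5 r2=0xac r3=0x21 r4=0xa9 r5=0x94  N=1 Z=0
after  2: r0=0x21 r1=0xb5 r2=0xac r3=0xb5 r4=0xa9 r5=0x94  N=1 Z=0
after  3: r0=0x21 r1=0xb5 r2=0xac r3=0x78 r4=0xa9 r5=0x94  N=0 Z=0
after  4: r0=0x21 r1=0xb5 r2=0xcd r3=0x78 r4=0xa9 r5=0x94  N=1 Z=0
after  5: r0=0x94 r1=0xb5 r2=0xcd r3=0x78 r4=0xa9 r5=0x94  N=1 Z=0
after  6: r0=0x94 r1=0x28 r2=0xcd r3=0x78 r4=0xa9 r5=0x94  N=0 Z=0
after  7: r0=0x94 r1=0x28 r2=0x0c r3=0x78 r4=0xa9 r5=0x94  N=0 Z=0
-- IRQ taken; context saved, return-PC = 8 --

K = 7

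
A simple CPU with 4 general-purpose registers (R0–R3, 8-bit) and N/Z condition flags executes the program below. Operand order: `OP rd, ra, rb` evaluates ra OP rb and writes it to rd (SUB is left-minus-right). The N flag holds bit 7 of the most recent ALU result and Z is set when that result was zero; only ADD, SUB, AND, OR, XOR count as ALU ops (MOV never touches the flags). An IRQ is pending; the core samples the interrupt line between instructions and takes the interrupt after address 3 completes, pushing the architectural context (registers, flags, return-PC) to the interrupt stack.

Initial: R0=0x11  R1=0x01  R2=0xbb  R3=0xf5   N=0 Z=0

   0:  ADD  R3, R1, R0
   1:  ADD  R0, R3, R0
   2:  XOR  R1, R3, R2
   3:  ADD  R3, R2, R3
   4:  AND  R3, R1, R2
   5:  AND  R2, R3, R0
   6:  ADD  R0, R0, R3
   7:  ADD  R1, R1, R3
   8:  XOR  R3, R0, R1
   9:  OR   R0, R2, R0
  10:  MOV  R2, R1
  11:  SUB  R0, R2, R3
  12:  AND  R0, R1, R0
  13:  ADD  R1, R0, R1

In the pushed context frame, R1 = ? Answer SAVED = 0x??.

SAVED = 0xa9

after  0: R0=0x11 R1=0x01 R2=0xbb R3=0x12  N=0 Z=0
after  1: R0=0x23 R1=0x01 R2=0xbb R3=0x12  N=0 Z=0
after  2: R0=0x23 R1=0xa9 R2=0xbb R3=0x12  N=1 Z=0
after  3: R0=0x23 R1=0xa9 R2=0xbb R3=0xcd  N=1 Z=0
-- IRQ taken; context saved, return-PC = 4 --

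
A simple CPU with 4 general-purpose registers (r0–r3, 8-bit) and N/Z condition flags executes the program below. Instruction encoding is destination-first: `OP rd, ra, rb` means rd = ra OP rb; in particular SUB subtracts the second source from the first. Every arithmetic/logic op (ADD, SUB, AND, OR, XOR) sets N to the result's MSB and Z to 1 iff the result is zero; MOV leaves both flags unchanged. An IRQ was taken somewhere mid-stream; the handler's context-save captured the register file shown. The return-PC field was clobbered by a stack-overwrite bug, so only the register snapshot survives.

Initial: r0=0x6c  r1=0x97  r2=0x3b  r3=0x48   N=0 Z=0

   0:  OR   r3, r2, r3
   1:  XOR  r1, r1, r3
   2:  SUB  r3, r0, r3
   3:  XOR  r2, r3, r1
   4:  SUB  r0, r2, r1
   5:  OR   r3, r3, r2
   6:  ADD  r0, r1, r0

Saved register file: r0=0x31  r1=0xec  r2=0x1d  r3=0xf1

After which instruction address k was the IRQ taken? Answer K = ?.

after  0: r0=0x6c r1=0x97 r2=0x3b r3=0x7b  N=0 Z=0
after  1: r0=0x6c r1=0xec r2=0x3b r3=0x7b  N=1 Z=0
after  2: r0=0x6c r1=0xec r2=0x3b r3=0xf1  N=1 Z=0
after  3: r0=0x6c r1=0xec r2=0x1d r3=0xf1  N=0 Z=0
after  4: r0=0x31 r1=0xec r2=0x1d r3=0xf1  N=0 Z=0
-- IRQ taken; context saved, return-PC = 5 --

K = 4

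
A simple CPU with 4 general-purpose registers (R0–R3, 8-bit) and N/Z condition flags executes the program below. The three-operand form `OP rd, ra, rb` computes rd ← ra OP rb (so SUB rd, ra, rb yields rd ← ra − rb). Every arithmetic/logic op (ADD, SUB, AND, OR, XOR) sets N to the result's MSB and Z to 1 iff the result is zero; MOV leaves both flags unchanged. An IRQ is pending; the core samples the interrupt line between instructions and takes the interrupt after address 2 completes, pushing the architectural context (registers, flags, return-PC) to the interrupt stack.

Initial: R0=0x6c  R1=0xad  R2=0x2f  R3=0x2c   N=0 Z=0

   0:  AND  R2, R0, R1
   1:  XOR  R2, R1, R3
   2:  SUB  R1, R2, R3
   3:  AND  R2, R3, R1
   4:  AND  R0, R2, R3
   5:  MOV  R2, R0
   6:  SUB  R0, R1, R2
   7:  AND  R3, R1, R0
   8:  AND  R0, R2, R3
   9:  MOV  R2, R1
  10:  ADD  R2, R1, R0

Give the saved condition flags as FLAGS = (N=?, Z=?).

after  0: R0=0x6c R1=0xad R2=0x2c R3=0x2c  N=0 Z=0
after  1: R0=0x6c R1=0xad R2=0x81 R3=0x2c  N=1 Z=0
after  2: R0=0x6c R1=0x55 R2=0x81 R3=0x2c  N=0 Z=0
-- IRQ taken; context saved, return-PC = 3 --

FLAGS = (N=0, Z=0)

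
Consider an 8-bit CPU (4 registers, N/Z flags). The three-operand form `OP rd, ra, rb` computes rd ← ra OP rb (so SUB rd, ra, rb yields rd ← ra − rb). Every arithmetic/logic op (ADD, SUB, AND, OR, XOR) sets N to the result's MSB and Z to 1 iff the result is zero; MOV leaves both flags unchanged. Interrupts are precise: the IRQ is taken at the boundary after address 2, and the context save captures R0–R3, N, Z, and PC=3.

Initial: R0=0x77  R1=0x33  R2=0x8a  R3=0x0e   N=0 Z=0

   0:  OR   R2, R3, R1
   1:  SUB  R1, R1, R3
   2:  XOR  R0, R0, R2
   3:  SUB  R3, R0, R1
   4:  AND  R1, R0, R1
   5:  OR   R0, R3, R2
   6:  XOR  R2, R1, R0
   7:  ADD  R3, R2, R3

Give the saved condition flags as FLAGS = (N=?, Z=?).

after  0: R0=0x77 R1=0x33 R2=0x3f R3=0x0e  N=0 Z=0
after  1: R0=0x77 R1=0x25 R2=0x3f R3=0x0e  N=0 Z=0
after  2: R0=0x48 R1=0x25 R2=0x3f R3=0x0e  N=0 Z=0
-- IRQ taken; context saved, return-PC = 3 --

FLAGS = (N=0, Z=0)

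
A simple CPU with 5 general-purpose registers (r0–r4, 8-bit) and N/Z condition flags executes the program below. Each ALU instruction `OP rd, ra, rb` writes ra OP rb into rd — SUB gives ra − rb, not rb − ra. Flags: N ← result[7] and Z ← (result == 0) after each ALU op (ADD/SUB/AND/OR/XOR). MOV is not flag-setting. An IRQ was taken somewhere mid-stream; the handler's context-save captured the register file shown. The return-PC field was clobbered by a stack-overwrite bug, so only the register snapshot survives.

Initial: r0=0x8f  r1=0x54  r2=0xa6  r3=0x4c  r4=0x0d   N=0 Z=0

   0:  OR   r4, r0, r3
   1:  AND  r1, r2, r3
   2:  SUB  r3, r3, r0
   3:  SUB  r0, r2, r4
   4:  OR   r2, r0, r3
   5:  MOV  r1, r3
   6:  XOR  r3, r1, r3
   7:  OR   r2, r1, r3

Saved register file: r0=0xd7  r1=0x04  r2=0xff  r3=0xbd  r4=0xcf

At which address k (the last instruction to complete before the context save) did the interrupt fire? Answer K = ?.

K = 4

after  0: r0=0x8f r1=0x54 r2=0xa6 r3=0x4c r4=0xcf  N=1 Z=0
after  1: r0=0x8f r1=0x04 r2=0xa6 r3=0x4c r4=0xcf  N=0 Z=0
after  2: r0=0x8f r1=0x04 r2=0xa6 r3=0xbd r4=0xcf  N=1 Z=0
after  3: r0=0xd7 r1=0x04 r2=0xa6 r3=0xbd r4=0xcf  N=1 Z=0
after  4: r0=0xd7 r1=0x04 r2=0xff r3=0xbd r4=0xcf  N=1 Z=0
-- IRQ taken; context saved, return-PC = 5 --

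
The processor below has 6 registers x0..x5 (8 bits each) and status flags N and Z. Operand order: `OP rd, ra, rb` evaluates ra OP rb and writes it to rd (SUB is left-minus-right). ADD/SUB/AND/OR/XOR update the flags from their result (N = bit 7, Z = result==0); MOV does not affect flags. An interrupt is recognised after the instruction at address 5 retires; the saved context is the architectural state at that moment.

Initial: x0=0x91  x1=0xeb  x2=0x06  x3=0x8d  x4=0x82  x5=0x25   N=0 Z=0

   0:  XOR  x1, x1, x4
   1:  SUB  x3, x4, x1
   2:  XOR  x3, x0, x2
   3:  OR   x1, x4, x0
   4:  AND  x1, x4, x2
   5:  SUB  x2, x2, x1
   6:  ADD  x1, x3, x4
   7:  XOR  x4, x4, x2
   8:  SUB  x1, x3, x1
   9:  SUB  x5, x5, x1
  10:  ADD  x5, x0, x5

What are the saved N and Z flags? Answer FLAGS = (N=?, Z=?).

FLAGS = (N=0, Z=0)

after  0: x0=0x91 x1=0x69 x2=0x06 x3=0x8d x4=0x82 x5=0x25  N=0 Z=0
after  1: x0=0x91 x1=0x69 x2=0x06 x3=0x19 x4=0x82 x5=0x25  N=0 Z=0
after  2: x0=0x91 x1=0x69 x2=0x06 x3=0x97 x4=0x82 x5=0x25  N=1 Z=0
after  3: x0=0x91 x1=0x93 x2=0x06 x3=0x97 x4=0x82 x5=0x25  N=1 Z=0
after  4: x0=0x91 x1=0x02 x2=0x06 x3=0x97 x4=0x82 x5=0x25  N=0 Z=0
after  5: x0=0x91 x1=0x02 x2=0x04 x3=0x97 x4=0x82 x5=0x25  N=0 Z=0
-- IRQ taken; context saved, return-PC = 6 --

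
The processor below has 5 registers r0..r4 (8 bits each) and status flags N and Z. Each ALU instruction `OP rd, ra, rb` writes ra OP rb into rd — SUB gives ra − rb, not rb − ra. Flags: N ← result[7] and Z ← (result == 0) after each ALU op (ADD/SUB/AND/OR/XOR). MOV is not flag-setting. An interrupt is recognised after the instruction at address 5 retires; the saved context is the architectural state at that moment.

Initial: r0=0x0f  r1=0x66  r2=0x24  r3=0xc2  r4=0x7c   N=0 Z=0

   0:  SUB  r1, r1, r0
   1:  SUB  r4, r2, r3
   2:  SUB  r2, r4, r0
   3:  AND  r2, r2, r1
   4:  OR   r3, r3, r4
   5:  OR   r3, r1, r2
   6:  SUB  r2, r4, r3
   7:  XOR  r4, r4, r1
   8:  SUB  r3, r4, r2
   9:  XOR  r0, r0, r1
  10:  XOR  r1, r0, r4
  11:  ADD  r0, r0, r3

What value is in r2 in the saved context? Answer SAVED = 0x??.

after  0: r0=0x0f r1=0x57 r2=0x24 r3=0xc2 r4=0x7c  N=0 Z=0
after  1: r0=0x0f r1=0x57 r2=0x24 r3=0xc2 r4=0x62  N=0 Z=0
after  2: r0=0x0f r1=0x57 r2=0x53 r3=0xc2 r4=0x62  N=0 Z=0
after  3: r0=0x0f r1=0x57 r2=0x53 r3=0xc2 r4=0x62  N=0 Z=0
after  4: r0=0x0f r1=0x57 r2=0x53 r3=0xe2 r4=0x62  N=1 Z=0
after  5: r0=0x0f r1=0x57 r2=0x53 r3=0x57 r4=0x62  N=0 Z=0
-- IRQ taken; context saved, return-PC = 6 --

SAVED = 0x53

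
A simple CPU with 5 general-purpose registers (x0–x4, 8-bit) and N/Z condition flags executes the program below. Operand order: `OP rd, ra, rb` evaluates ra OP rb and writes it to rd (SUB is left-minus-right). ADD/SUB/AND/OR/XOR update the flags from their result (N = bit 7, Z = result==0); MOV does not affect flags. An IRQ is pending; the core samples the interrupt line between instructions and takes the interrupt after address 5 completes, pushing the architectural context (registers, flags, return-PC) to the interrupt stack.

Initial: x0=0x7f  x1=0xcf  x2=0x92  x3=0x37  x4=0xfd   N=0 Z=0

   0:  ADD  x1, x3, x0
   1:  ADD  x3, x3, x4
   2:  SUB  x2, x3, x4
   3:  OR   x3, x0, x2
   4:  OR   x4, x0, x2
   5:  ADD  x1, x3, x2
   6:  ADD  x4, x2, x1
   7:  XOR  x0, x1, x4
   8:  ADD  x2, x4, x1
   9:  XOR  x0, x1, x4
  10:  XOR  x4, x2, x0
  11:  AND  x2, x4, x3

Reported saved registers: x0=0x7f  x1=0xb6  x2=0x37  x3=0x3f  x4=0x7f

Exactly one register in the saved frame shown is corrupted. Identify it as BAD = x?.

after  0: x0=0x7f x1=0xb6 x2=0x92 x3=0x37 x4=0xfd  N=1 Z=0
after  1: x0=0x7f x1=0xb6 x2=0x92 x3=0x34 x4=0xfd  N=0 Z=0
after  2: x0=0x7f x1=0xb6 x2=0x37 x3=0x34 x4=0xfd  N=0 Z=0
after  3: x0=0x7f x1=0xb6 x2=0x37 x3=0x7f x4=0xfd  N=0 Z=0
after  4: x0=0x7f x1=0xb6 x2=0x37 x3=0x7f x4=0x7f  N=0 Z=0
after  5: x0=0x7f x1=0xb6 x2=0x37 x3=0x7f x4=0x7f  N=1 Z=0
-- IRQ taken; context saved, return-PC = 6 --
mismatch: x3: reported 0x3f vs actual 0x7f

BAD = x3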